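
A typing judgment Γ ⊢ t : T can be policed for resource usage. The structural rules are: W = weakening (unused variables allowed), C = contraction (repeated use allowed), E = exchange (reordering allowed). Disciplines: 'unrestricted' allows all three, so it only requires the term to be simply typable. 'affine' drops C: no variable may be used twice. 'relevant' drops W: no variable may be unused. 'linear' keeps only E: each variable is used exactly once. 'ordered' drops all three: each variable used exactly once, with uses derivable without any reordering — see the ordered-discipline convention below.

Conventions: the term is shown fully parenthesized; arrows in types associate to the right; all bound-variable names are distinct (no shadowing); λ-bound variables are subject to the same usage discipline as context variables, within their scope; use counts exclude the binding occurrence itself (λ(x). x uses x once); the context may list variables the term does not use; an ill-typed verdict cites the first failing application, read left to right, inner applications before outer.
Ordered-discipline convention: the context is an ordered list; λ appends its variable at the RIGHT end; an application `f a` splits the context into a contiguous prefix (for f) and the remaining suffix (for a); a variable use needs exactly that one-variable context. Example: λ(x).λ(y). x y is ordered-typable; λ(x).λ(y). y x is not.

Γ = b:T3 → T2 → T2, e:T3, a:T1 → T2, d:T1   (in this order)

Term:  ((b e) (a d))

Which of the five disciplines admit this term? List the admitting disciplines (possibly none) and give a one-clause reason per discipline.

admitted in: ordered, linear, affine, relevant, unrestricted
usage: b: 1, e: 1, a: 1, d: 1
order of uses: b, e, a, d
typing: ✓ — T2
ordered: ✓ — one use each (b, e, a, d); ordered split holds
linear: ✓ — single use per variable (b, e, a, d)
affine: ✓ — b, e, a, d: no repeats, contraction unneeded
relevant: ✓ — at least one use each (b, e, a, d)
unrestricted: ✓ — well-typed at T2; no restrictions here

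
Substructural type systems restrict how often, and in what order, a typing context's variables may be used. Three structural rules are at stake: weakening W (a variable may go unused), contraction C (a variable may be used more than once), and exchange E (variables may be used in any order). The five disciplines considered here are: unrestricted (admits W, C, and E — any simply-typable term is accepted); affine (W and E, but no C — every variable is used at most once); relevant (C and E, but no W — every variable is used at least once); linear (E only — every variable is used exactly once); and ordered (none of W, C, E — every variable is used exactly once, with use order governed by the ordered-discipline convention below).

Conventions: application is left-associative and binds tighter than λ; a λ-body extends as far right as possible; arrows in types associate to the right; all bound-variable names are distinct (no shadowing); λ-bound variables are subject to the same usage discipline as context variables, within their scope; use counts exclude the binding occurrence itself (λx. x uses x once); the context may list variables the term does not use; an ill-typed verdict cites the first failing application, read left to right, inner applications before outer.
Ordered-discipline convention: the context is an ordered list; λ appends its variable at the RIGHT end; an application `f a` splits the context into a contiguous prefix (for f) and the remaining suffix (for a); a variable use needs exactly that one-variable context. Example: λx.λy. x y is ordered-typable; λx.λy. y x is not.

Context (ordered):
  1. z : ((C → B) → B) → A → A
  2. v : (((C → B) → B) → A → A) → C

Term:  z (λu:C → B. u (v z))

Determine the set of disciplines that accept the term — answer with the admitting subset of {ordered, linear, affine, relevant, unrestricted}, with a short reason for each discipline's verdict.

accepted by: relevant, unrestricted
usage: z: 2; v: 1; u (λ-bound): 1
use order (left to right): z, u, v, z
typing: well-typed — term : A → A
ordered: ✗, repeated use of z ×2
linear: ✗, repeated use of z ×2
affine: ✗, repeated use of z ×2
relevant: ✓, at least one use each (z, v, u)
unrestricted: ✓, well-typed at A → A; no restrictions here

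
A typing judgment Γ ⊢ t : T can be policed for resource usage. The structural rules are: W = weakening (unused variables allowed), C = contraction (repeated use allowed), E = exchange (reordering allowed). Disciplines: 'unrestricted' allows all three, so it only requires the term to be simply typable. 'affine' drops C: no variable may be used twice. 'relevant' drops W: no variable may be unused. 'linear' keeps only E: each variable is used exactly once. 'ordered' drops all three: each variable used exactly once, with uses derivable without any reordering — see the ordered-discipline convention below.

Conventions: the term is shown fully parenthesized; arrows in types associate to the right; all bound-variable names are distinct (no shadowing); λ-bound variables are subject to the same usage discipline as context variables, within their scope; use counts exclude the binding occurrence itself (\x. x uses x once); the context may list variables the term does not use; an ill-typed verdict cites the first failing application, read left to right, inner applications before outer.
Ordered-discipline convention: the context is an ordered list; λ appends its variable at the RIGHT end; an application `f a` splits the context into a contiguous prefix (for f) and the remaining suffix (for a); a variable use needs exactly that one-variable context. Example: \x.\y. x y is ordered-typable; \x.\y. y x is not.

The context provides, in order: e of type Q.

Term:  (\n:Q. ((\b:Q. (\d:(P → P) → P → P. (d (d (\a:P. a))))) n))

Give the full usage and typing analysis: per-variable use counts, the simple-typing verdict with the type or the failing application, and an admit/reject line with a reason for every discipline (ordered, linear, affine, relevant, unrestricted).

variable uses: e ×0, n [bound] ×1, b [bound] ×0, d [bound] ×2, a [bound] ×1
use order (left to right): d, d, a, n
typing: ✓ — Q → ((P → P) → P → P) → P → P
ordered ✗ (d ×2 used more than once (contraction); unused: e, b — weakening required)
linear ✗ (d ×2 used more than once (contraction); unused: e, b — weakening required)
affine ✗ (d ×2 used more than once (contraction))
relevant ✗ (unused: e, b — weakening required)
unrestricted ✓ (type-checks (Q → ((P → P) → P → P) → P → P) and nothing is barred)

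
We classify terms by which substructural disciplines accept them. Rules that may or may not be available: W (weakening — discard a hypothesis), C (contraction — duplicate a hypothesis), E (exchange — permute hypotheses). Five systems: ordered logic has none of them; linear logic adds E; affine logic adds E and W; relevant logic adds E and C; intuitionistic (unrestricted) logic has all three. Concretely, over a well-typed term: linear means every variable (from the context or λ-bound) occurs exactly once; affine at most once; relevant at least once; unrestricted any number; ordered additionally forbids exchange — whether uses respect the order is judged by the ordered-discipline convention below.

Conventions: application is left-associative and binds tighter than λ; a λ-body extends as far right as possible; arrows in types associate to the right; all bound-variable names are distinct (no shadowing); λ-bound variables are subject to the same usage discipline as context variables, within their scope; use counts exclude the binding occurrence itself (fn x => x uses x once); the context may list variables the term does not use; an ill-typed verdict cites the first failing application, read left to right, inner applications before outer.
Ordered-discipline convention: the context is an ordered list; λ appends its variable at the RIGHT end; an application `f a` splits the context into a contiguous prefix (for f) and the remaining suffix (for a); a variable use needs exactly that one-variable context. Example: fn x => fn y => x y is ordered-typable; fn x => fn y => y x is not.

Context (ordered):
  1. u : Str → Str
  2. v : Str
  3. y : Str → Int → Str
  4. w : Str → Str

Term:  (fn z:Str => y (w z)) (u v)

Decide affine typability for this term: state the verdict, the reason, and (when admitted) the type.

yes — none of u, v, y, w, z used more than once; term : Int → Str
use counts: u: 1×, v: 1×, y: 1×, w: 1×, z [bound]: 1×
uses in reading order: y, w, z, u, v
typing: well-typed at Int → Str
summary: ordered ✗, linear ✓, affine ✓, relevant ✓, unrestricted ✓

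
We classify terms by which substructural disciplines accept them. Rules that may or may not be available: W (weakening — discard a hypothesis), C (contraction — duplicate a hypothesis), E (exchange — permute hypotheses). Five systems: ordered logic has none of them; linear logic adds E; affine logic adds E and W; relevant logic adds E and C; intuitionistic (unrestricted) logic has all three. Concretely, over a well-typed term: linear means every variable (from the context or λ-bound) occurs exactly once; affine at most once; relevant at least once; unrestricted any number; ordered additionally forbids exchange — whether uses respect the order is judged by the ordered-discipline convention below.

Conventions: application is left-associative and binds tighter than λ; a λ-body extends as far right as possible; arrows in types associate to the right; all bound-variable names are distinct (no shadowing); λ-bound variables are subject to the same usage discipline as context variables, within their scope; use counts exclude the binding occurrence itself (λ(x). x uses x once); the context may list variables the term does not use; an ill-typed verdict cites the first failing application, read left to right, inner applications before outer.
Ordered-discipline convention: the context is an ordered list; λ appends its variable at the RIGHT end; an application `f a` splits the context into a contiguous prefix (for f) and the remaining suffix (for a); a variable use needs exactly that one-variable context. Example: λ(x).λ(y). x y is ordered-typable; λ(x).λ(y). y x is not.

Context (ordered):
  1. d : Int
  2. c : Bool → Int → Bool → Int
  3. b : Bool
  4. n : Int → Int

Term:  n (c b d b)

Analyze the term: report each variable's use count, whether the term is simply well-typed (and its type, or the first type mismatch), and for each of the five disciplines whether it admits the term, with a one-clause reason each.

variable uses: d: 1; c: 1; b: 2; n: 1
uses in reading order: n, c, b, d, b
typing: ✓ — Int
ordered: ✗, b ×2 used more than once (contraction)
linear: ✗, b ×2 used more than once (contraction)
affine: ✗, b ×2 used more than once (contraction)
relevant: ✓, d, c, b, n: all used, weakening unneeded
unrestricted: ✓, well-typed at Int; no restrictions here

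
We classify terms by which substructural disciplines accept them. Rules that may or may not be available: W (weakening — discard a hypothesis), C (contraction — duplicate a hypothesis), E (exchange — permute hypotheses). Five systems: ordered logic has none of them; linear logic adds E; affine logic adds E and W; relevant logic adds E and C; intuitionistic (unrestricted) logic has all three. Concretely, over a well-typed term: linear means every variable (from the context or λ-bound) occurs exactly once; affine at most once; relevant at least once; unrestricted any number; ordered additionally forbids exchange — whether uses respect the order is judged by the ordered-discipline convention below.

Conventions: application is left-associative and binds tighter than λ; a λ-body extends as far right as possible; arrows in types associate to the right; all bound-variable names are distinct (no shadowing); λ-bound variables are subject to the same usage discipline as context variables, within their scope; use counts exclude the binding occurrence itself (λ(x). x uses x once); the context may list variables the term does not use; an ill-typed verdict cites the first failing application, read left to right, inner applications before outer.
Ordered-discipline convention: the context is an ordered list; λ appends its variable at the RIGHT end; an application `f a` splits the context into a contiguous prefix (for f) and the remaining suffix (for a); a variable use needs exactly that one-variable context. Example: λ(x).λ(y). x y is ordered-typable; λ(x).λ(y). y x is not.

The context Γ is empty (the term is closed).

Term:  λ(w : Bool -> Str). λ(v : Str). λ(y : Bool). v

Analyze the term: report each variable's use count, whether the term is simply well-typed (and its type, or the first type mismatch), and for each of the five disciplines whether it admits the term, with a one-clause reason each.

counts: w (λ-bound) ×0; v (λ-bound) ×1; y (λ-bound) ×0
uses in reading order: v
typing: well-typed at (Bool -> Str) -> Str -> Bool -> Str
ordered: ✗, w, y never used (weakening)
linear: ✗, w, y never used (weakening)
affine: ✓, at most one use each (w, v, y)
relevant: ✗, w, y never used (weakening)
unrestricted: ✓, simply typable at (Bool -> Str) -> Str -> Bool -> Str; W, C, E all held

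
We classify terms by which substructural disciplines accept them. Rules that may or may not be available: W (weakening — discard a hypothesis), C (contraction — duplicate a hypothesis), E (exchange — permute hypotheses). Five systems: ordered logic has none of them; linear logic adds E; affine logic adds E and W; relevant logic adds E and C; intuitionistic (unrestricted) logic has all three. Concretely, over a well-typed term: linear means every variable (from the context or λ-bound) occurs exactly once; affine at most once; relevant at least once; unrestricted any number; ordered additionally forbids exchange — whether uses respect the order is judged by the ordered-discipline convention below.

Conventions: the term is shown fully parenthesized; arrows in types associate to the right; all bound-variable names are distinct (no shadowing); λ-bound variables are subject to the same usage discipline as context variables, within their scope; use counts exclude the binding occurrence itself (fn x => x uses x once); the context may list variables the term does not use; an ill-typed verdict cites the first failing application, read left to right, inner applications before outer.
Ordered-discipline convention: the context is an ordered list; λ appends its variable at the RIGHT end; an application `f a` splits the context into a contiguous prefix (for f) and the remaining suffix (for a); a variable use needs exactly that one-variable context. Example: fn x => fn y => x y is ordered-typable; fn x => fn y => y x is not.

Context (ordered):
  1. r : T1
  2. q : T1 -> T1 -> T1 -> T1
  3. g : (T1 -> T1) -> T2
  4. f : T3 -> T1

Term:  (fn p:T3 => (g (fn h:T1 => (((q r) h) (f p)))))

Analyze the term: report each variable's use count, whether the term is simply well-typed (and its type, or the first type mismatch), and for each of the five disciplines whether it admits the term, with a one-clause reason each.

counts: r: 1×; q: 1×; g: 1×; f: 1×; p (λ-bound): 1×; h (λ-bound): 1×
uses in reading order: g, q, r, h, f, p
typing: ✓ — T3 -> T2
ordered: ✗, needs exchange: uses follow g, q, r, h, f, p
linear: ✓, exactly-once usage across r, q, g, f, p, h
affine: ✓, none of r, q, g, f, p, h used more than once
relevant: ✓, at least one use each (r, q, g, f, p, h)
unrestricted: ✓, typability at T3 -> T2 is all that's needed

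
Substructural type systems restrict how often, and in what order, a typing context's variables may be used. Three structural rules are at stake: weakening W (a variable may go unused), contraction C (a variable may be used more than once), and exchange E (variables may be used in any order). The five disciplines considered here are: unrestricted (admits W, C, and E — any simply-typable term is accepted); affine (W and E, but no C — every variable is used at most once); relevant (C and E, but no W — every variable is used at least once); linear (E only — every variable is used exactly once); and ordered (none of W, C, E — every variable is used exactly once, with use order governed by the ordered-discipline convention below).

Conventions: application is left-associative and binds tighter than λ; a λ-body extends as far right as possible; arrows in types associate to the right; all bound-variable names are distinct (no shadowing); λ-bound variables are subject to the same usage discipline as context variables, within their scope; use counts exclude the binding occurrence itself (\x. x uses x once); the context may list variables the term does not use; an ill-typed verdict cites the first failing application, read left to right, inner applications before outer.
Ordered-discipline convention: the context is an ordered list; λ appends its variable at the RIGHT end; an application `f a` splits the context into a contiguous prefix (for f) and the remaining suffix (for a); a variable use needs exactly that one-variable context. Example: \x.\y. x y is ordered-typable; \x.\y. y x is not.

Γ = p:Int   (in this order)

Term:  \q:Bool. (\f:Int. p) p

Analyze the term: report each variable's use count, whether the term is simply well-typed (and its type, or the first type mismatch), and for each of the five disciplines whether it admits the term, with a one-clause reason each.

use counts: p=2, q (λ-bound)=0, f (λ-bound)=0
use order (left to right): p, p
typing: ✓ — Bool → Int
ordered: ✗ — repeated use of p ×2; q, f never used (weakening)
linear: ✗ — repeated use of p ×2; q, f never used (weakening)
affine: ✗ — repeated use of p ×2
relevant: ✗ — q, f never used (weakening)
unrestricted: ✓ — typability at Bool → Int is all that's needed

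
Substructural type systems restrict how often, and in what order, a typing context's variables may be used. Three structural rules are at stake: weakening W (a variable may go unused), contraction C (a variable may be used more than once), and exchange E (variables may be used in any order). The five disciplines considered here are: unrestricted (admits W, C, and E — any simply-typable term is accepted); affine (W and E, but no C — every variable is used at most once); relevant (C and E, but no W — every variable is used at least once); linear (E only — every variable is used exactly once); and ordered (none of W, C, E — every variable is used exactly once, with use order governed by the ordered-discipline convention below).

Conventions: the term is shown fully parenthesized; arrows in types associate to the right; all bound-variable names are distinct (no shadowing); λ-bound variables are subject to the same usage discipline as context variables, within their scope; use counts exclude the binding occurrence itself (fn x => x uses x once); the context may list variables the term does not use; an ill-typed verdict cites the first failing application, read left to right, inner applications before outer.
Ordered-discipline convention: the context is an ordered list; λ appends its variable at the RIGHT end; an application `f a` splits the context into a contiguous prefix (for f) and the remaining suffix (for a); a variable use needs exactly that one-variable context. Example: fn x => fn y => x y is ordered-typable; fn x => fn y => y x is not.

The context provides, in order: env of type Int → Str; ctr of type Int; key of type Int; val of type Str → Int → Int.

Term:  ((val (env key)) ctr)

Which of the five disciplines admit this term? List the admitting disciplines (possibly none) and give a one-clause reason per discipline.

admitted by: linear, affine, relevant, unrestricted
variable uses: env: 1; ctr: 1; key: 1; val: 1
order of uses: val, env, key, ctr
typing: well-typed at Int
ordered ✗ (use order val, env, key, ctr needs exchange)
linear ✓ (env, ctr, key, val: one use apiece)
affine ✓ (none of env, ctr, key, val used more than once)
relevant ✓ (none of env, ctr, key, val goes unused)
unrestricted ✓ (simply typable at Int; W, C, E all held)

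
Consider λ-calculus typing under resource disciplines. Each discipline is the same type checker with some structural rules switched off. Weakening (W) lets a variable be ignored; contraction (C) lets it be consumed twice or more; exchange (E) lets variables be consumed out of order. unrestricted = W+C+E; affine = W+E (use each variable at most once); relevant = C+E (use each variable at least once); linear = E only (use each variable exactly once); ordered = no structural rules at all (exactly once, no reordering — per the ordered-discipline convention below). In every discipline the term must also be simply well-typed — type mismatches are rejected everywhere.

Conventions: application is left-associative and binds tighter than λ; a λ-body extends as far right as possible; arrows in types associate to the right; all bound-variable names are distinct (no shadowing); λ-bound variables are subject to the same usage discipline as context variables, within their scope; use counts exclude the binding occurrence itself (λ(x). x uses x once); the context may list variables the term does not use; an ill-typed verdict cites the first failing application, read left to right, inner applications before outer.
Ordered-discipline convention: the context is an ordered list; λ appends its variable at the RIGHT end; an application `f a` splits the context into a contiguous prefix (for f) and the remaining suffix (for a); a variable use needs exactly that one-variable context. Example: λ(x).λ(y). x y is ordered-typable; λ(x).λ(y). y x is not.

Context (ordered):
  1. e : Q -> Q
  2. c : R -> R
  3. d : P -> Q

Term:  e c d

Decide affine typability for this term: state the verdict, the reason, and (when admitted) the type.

no — a type mismatch blocks all five
use counts: e: 1, c: 1, d: 1
use order (left to right): e, c, d
typing: ill-typed: a function awaiting Q gets R -> R
summary: ordered ✗; linear ✗; affine ✗; relevant ✗; unrestricted ✗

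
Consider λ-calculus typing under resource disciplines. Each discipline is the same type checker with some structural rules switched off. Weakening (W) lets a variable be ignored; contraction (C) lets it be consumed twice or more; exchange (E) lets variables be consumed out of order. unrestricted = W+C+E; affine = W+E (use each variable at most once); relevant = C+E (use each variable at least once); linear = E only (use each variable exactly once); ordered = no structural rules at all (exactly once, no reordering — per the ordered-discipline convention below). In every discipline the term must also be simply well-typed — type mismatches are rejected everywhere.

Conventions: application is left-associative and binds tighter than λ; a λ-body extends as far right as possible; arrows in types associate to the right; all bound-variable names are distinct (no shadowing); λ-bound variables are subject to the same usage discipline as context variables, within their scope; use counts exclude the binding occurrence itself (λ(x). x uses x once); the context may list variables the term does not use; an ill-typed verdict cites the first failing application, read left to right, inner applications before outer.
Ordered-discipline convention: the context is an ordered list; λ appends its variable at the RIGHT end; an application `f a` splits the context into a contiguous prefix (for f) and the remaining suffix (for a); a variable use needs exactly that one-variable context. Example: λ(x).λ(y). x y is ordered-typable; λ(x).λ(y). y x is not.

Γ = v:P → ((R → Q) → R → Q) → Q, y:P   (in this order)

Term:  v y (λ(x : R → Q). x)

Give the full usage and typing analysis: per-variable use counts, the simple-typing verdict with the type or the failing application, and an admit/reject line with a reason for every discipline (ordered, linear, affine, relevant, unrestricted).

variable uses: v: 1×; y: 1×; x (bound): 1×
use order (left to right): v, y, x
typing: well-typed at Q
ordered: ✓ — one use each (v, y, x); ordered split holds
linear: ✓ — single use per variable (v, y, x)
affine: ✓ — v, y, x: no repeats, contraction unneeded
relevant: ✓ — none of v, y, x goes unused
unrestricted: ✓ — type-checks (Q) and nothing is barred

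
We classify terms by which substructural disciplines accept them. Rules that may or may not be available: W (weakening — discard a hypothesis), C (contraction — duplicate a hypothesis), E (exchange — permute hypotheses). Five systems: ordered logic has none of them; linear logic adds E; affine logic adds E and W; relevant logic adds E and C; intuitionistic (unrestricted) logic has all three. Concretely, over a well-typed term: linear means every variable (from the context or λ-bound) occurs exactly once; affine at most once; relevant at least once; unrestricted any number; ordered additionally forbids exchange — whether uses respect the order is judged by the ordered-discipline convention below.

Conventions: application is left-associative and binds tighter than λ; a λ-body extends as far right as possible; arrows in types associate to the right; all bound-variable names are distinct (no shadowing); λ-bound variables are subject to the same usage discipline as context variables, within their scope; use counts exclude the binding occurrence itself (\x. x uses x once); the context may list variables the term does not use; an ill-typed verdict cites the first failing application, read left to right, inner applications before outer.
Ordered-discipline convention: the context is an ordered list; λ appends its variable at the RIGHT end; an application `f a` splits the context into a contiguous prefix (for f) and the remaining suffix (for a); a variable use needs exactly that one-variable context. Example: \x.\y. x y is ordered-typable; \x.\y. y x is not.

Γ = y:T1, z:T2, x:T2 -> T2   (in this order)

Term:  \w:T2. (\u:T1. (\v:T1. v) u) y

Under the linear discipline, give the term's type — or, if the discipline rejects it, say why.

not well-typed under linear — needs weakening: z, x, w unused
counts: y: 1×; z: 0×; x: 0×; w (λ-bound): 0×; u (λ-bound): 1×; v (λ-bound): 1×
order of uses: v, u, y
typing: well-typed at T2 -> T1
summary: ordered ✗, linear ✗, affine ✓, relevant ✗, unrestricted ✓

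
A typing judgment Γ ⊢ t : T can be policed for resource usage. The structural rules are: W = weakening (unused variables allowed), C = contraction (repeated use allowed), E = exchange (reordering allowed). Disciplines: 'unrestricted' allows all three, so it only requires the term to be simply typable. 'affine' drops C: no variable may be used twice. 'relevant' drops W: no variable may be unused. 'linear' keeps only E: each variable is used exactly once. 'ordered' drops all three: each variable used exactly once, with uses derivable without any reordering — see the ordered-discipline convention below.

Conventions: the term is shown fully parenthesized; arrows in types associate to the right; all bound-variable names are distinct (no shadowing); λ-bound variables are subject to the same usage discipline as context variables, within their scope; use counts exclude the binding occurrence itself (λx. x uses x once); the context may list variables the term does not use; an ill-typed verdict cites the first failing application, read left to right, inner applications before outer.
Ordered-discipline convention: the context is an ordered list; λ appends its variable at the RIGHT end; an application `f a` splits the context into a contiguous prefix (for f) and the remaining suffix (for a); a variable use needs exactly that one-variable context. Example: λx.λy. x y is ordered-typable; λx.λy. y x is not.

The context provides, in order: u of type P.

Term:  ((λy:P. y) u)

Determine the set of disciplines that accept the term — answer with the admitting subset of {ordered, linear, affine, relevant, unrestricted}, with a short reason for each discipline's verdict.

admitting disciplines: ordered, linear, affine, relevant, unrestricted
counts: u=1; y [bound]=1
order of uses: y, u
typing: well-typed — term : P
ordered ✓ (u, y once each; derivable with no W/C/E)
linear ✓ (each of u, y used exactly once)
affine ✓ (no duplicate uses among u, y)
relevant ✓ (every one of u, y appears)
unrestricted ✓ (well-typed at P; no restrictions here)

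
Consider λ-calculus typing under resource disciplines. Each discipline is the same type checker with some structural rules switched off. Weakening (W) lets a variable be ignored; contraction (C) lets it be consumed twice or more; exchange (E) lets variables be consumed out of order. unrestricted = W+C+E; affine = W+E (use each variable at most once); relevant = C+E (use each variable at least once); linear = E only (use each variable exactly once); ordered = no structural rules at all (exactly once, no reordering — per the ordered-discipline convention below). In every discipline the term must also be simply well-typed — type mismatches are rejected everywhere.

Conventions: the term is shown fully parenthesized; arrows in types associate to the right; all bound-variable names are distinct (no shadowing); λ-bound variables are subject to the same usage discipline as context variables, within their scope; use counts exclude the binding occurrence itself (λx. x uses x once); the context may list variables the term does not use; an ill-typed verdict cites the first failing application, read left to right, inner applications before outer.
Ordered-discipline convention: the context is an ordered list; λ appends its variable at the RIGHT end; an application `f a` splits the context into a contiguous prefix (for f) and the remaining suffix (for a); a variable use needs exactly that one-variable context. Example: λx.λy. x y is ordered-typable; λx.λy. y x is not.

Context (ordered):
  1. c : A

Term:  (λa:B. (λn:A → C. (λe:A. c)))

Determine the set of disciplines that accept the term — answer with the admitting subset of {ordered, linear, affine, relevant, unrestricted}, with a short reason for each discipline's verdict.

admitted in: affine, unrestricted
counts: c: 1×; a [bound]: 0×; n [bound]: 0×; e [bound]: 0×
left-to-right use order: c
typing: the term checks, with type B → (A → C) → A → A
ordered: ✗ — unused: a, n, e — weakening required
linear: ✗ — unused: a, n, e — weakening required
affine: ✓ — no duplicate uses among c, a, n, e
relevant: ✗ — unused: a, n, e — weakening required
unrestricted: ✓ — simply typable at B → (A → C) → A → A; W, C, E all held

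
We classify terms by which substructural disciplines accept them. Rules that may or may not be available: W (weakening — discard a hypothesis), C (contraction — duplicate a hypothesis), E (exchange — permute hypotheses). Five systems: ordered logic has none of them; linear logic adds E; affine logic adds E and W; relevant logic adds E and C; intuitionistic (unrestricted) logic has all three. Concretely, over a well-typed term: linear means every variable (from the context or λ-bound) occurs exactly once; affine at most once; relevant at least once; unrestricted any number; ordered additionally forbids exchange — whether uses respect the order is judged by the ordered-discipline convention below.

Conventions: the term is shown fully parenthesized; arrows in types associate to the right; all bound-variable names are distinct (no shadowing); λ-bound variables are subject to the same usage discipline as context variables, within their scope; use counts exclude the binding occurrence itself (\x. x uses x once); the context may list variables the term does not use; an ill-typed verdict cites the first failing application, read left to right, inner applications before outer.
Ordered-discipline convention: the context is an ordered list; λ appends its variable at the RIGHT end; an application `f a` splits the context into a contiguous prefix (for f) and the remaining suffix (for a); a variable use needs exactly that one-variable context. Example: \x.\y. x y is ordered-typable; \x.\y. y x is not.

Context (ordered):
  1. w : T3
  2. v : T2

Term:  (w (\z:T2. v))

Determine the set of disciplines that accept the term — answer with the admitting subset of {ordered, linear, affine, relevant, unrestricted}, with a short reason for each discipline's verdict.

admitting disciplines: none
usage: w: 1×; v: 1×; z (λ-bound): 0×
uses in reading order: w, v
typing: ill-typed: non-function type T3 applied to an argument
ordered: ✗, the type mismatch rejects it
linear: ✗, not simply typable
affine: ✗, fails simple typing
relevant: ✗, a type mismatch blocks all five
unrestricted: ✗, the type mismatch rejects it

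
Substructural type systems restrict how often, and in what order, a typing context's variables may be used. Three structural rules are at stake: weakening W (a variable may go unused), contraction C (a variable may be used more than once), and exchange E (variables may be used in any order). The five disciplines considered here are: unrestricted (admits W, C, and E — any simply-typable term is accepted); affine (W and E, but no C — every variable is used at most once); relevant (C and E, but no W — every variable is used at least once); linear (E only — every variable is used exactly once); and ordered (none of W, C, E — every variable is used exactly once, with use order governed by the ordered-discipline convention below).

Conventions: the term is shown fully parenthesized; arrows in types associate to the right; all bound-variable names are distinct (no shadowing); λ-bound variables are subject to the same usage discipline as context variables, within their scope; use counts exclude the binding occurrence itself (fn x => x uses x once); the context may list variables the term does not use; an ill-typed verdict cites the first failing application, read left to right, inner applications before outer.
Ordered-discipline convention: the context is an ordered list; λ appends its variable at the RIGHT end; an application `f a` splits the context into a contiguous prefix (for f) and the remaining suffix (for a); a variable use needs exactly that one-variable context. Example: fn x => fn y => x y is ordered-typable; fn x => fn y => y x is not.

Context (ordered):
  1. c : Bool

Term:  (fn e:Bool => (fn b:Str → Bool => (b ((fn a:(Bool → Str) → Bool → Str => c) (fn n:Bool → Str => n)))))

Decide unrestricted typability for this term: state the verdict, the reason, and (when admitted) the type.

no — not simply typable
variable uses: c ×1, e (λ-bound) ×0, b (λ-bound) ×1, a (λ-bound) ×0, n (λ-bound) ×1
use order (left to right): b, c, n
typing: ill-typed: an application expects Str but receives Bool
all disciplines: ordered ✗ | linear ✗ | affine ✗ | relevant ✗ | unrestricted ✗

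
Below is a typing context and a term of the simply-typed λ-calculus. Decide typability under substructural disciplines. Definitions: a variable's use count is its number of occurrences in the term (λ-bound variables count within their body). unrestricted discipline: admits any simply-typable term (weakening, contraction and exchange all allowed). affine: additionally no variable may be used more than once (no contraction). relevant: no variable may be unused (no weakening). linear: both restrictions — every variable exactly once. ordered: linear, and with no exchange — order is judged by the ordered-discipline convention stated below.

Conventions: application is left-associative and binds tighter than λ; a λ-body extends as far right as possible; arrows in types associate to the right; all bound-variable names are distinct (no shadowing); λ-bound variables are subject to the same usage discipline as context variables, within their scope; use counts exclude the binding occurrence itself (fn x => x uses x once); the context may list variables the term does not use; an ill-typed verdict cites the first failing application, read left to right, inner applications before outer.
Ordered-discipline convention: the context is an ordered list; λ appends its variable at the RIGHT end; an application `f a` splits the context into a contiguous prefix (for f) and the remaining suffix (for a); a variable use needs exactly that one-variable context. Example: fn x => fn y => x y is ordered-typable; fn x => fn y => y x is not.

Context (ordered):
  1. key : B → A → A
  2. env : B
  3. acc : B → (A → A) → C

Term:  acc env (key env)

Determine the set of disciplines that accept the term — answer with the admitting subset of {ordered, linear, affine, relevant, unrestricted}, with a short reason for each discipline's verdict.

admitted in: relevant, unrestricted
use counts: key ×1; env ×2; acc ×1
use order (left to right): acc, env, key, env
typing: well-typed — term : C
ordered: ✗ — uses contraction: env ×2
linear: ✗ — uses contraction: env ×2
affine: ✗ — uses contraction: env ×2
relevant: ✓ — every one of key, env, acc appears
unrestricted: ✓ — typability at C is all that's needed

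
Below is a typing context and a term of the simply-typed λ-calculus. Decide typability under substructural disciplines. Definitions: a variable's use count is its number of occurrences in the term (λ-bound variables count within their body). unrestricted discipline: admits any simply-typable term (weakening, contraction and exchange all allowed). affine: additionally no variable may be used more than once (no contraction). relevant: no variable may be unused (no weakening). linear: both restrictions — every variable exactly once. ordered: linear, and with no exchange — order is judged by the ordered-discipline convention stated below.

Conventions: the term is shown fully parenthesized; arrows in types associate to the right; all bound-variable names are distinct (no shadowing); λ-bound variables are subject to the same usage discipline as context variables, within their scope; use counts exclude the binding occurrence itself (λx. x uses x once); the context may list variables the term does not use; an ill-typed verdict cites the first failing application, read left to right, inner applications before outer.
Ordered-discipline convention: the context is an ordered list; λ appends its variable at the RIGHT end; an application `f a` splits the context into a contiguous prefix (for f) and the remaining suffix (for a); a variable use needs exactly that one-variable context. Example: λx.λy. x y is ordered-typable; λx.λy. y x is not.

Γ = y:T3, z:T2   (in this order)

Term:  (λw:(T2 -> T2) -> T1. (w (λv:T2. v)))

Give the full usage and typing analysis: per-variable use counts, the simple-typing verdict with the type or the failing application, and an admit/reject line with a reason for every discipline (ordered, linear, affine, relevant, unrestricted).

variable uses: y: 0×; z: 0×; w [bound]: 1×; v [bound]: 1×
uses in reading order: w, v
typing: well-typed — term : ((T2 -> T2) -> T1) -> T1
ordered: ✗ — unused: y, z — weakening required
linear: ✗ — unused: y, z — weakening required
affine: ✓ — none of y, z, w, v used more than once
relevant: ✗ — unused: y, z — weakening required
unrestricted: ✓ — typability at ((T2 -> T2) -> T1) -> T1 is all that's needed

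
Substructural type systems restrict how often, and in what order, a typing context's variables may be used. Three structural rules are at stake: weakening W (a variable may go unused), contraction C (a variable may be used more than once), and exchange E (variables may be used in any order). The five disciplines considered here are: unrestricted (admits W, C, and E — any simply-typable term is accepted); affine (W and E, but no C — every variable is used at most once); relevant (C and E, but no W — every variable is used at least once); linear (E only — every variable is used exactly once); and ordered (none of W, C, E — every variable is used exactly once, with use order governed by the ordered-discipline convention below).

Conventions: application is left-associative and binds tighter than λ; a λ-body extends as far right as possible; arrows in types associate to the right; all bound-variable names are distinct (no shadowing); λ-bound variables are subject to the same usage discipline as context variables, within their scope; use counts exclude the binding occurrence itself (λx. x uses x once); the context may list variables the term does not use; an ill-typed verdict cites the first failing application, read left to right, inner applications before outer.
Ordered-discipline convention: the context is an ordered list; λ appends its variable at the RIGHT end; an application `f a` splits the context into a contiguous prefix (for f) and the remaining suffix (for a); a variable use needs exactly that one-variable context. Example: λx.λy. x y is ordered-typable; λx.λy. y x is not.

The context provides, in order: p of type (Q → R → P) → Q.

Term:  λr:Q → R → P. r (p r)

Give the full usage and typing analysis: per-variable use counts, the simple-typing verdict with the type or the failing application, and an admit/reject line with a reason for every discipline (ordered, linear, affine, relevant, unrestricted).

usage: p: 1×; r (bound): 2×
order of uses: r, p, r
typing: well-typed at (Q → R → P) → R → P
ordered: ✗ — repeated use of r ×2
linear: ✗ — repeated use of r ×2
affine: ✗ — repeated use of r ×2
relevant: ✓ — none of p, r goes unused
unrestricted: ✓ — typability at (Q → R → P) → R → P is all that's needed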